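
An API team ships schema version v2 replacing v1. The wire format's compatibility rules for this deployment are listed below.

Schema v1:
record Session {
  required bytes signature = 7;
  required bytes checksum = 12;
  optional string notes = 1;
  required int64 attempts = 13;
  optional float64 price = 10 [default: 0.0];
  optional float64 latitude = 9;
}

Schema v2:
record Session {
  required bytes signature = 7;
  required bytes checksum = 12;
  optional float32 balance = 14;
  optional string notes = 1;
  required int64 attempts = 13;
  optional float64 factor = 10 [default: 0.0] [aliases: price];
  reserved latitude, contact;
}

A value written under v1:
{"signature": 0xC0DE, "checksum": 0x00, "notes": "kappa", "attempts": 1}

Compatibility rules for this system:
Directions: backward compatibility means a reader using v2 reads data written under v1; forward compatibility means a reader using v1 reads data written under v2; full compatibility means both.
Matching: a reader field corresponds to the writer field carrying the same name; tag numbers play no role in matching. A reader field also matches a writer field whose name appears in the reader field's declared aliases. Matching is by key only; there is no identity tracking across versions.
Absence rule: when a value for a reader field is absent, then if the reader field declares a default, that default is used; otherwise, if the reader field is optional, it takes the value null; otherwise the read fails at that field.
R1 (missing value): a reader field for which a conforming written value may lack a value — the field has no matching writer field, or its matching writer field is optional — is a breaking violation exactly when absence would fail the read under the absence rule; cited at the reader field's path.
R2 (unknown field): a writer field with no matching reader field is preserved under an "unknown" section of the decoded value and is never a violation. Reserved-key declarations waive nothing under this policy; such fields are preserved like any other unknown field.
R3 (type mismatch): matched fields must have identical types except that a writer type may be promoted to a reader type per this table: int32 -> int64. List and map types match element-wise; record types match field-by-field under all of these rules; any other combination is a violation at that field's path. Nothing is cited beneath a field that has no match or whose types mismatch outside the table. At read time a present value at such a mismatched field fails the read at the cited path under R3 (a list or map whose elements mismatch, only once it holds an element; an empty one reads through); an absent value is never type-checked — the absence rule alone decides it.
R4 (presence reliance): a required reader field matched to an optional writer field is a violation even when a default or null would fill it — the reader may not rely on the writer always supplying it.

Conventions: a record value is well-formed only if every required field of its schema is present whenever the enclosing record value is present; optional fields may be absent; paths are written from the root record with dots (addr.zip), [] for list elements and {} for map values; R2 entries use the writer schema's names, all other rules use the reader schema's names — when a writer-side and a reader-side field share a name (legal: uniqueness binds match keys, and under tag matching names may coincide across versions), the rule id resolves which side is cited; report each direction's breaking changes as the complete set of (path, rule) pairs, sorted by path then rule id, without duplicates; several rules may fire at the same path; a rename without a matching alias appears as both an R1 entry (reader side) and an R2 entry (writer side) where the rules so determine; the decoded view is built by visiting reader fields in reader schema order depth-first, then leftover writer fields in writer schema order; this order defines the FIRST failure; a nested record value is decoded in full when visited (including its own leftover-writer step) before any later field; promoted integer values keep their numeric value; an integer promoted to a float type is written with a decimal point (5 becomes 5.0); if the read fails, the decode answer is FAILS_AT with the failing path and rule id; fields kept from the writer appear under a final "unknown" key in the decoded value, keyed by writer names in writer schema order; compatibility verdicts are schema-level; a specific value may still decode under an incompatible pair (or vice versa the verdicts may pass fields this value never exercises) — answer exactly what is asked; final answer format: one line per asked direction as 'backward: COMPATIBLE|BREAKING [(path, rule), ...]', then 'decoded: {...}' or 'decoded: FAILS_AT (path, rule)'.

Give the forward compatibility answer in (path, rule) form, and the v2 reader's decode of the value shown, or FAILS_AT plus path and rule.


the writer's type comes first in each Session pair
checking forward for Session: reader v1 against writer v2:
  writer required, bytes -> bytes: reader signature maps from writer signature
  writer required, bytes -> bytes: reader checksum maps from writer checksum
  writer optional, string -> string: reader notes maps from writer notes
  writer required, int64 -> int64: reader attempts maps from writer attempts
  no writer field matches reader price
  no writer field matches reader latitude
  leftover writer field: balance
  leftover writer field: factor
  => forward verdict for Session: COMPATIBLE, no violations
decode walk for Session under reader schema v2:
  signature := 0xC0DE
  checksum := 0x00
  balance := null (missing; optional => null)
  notes := "kappa"
  attempts := 1
  factor := 0.0 (missing; default applied)
  => decoded: {"signature": 0xC0DE, "checksum": 0x00, "balance": null, "notes": "kappa", "attempts": 1, "factor": 0.0}

forward: COMPATIBLE []; decoded: {"signature": 0xC0DE, "checksum": 0x00, "balance": null, "notes": "kappa", "attempts": 1, "factor": 0.0}


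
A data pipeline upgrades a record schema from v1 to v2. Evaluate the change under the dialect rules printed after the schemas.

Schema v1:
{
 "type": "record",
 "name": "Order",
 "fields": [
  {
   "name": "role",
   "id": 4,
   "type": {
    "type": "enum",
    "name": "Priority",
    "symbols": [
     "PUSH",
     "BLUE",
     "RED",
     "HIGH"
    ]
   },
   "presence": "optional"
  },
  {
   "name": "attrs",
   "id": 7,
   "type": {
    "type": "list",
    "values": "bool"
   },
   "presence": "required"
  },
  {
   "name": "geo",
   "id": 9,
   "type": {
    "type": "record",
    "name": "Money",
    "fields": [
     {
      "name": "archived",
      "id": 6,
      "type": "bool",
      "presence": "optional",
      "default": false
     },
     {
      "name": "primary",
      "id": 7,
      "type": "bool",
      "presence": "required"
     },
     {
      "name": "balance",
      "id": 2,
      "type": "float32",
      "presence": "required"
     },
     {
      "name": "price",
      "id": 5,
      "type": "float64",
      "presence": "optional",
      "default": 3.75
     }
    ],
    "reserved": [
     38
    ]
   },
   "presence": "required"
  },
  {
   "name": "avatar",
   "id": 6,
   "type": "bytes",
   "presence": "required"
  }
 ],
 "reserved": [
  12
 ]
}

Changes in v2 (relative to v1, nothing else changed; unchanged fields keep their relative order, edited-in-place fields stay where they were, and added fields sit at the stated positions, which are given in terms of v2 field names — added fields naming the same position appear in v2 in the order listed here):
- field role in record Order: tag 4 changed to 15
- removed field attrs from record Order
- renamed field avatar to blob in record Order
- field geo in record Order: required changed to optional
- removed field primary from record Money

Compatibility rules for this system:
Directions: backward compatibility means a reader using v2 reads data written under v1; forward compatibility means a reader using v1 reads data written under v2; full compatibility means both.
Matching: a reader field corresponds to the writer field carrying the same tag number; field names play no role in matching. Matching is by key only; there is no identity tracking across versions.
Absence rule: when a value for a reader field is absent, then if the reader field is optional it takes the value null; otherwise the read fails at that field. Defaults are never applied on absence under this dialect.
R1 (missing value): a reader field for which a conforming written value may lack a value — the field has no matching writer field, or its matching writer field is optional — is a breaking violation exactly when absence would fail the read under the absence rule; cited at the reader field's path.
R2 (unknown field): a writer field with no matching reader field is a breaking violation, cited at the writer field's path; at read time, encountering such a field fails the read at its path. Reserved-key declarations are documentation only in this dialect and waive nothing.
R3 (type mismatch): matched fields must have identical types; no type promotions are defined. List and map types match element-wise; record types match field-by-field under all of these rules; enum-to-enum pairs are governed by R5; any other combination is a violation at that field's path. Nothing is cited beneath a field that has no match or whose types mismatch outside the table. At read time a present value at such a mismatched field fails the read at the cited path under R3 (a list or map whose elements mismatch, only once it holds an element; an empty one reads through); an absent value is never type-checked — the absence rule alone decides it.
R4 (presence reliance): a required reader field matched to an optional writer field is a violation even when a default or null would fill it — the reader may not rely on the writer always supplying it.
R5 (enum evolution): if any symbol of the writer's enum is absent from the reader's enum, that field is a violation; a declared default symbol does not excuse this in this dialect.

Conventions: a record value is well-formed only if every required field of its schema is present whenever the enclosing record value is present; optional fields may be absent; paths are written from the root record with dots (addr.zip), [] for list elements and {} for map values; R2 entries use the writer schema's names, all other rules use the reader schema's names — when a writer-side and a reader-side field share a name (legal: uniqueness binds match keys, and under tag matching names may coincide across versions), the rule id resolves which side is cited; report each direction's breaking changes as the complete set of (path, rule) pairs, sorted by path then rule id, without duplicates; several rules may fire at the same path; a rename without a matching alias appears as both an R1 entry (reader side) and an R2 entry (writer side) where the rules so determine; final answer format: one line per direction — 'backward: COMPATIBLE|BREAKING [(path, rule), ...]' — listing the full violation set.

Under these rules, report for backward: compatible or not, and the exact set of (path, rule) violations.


the writer's type comes first in each Order pair
backward pass over Order, reader schema v2, writer schema v1:
  role has no writer counterpart
  geo <- geo (Money -> Money, writer required)
  blob <- avatar (bytes -> bytes, writer required)
  writer role: unknown to reader
  writer attrs: unknown to reader
  geo.archived <- geo.archived (bool -> bool, writer optional)
  geo.balance <- geo.balance (float32 -> float32, writer required)
  geo.price <- geo.price (float64 -> float64, writer optional)
  writer geo.primary: unknown to reader
  breaking: (attrs, R2)
  breaking: (geo.primary, R2)
  breaking: (role, R2)
  => backward: BREAKING (3)
the rest of the Order diff is inert for this question:
  renamed field avatar to blob in record Order -> no rule fires on it in Order's dialect; the asked verdict holds
  field geo in record Order: required changed to optional -> affects forward compatibility only, which is not asked

backward: BREAKING [(attrs, R2), (geo.primary, R2), (role, R2)]


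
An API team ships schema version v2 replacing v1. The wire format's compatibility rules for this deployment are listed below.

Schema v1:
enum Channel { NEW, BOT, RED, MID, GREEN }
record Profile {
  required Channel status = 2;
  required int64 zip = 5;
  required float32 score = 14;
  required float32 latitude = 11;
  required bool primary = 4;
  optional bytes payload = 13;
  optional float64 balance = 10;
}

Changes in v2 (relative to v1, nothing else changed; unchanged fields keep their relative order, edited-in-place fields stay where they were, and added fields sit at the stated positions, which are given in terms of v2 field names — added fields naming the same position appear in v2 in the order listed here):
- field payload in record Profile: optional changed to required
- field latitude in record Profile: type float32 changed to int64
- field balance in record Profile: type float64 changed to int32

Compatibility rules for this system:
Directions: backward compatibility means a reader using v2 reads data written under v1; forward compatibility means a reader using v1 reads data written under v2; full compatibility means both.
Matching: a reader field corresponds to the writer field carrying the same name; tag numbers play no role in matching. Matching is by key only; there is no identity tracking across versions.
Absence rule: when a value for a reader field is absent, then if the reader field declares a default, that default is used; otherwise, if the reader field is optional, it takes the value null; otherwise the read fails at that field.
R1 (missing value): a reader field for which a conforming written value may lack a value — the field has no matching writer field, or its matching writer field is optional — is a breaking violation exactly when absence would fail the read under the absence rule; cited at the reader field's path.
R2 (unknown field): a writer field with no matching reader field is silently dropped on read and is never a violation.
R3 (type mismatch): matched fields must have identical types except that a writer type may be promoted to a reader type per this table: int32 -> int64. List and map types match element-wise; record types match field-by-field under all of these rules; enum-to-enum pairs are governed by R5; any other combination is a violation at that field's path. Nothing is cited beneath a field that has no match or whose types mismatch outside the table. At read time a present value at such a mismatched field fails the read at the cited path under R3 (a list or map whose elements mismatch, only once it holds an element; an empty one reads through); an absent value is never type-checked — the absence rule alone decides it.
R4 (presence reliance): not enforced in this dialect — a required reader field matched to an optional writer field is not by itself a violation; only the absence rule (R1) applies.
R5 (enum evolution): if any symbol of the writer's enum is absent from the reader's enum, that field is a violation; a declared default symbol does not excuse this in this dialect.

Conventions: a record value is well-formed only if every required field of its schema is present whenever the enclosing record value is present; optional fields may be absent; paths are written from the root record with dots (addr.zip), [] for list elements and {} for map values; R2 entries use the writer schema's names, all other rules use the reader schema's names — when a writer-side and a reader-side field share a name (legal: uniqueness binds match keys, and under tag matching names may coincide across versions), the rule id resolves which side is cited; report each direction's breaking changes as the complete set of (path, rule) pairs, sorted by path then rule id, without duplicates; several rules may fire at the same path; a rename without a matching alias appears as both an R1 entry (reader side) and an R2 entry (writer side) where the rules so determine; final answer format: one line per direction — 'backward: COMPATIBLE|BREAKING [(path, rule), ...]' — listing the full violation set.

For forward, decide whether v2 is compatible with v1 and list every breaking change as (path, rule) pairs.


the writer's type comes first in each Profile pair
forward analysis of Profile with v1 as reader and v2 as writer:
  status: Channel -> Channel, writer required; from status
  zip: int64 -> int64, writer required; from zip
  score: float32 -> float32, writer required; from score
  latitude: int64 -> float32, writer required; from latitude
  primary: bool -> bool, writer required; from primary
  payload: bytes -> bytes, writer required; from payload
  balance: int32 -> float64, writer optional; from balance
  rule R3 violated at balance
  rule R3 violated at latitude
  forward on Profile therefore BREAKING (2)
checking off the Profile differences that do not matter here:
  field payload in record Profile: optional changed to required -> affects backward compatibility only, which is not asked

forward: BREAKING [(balance, R3), (latitude, R3)]


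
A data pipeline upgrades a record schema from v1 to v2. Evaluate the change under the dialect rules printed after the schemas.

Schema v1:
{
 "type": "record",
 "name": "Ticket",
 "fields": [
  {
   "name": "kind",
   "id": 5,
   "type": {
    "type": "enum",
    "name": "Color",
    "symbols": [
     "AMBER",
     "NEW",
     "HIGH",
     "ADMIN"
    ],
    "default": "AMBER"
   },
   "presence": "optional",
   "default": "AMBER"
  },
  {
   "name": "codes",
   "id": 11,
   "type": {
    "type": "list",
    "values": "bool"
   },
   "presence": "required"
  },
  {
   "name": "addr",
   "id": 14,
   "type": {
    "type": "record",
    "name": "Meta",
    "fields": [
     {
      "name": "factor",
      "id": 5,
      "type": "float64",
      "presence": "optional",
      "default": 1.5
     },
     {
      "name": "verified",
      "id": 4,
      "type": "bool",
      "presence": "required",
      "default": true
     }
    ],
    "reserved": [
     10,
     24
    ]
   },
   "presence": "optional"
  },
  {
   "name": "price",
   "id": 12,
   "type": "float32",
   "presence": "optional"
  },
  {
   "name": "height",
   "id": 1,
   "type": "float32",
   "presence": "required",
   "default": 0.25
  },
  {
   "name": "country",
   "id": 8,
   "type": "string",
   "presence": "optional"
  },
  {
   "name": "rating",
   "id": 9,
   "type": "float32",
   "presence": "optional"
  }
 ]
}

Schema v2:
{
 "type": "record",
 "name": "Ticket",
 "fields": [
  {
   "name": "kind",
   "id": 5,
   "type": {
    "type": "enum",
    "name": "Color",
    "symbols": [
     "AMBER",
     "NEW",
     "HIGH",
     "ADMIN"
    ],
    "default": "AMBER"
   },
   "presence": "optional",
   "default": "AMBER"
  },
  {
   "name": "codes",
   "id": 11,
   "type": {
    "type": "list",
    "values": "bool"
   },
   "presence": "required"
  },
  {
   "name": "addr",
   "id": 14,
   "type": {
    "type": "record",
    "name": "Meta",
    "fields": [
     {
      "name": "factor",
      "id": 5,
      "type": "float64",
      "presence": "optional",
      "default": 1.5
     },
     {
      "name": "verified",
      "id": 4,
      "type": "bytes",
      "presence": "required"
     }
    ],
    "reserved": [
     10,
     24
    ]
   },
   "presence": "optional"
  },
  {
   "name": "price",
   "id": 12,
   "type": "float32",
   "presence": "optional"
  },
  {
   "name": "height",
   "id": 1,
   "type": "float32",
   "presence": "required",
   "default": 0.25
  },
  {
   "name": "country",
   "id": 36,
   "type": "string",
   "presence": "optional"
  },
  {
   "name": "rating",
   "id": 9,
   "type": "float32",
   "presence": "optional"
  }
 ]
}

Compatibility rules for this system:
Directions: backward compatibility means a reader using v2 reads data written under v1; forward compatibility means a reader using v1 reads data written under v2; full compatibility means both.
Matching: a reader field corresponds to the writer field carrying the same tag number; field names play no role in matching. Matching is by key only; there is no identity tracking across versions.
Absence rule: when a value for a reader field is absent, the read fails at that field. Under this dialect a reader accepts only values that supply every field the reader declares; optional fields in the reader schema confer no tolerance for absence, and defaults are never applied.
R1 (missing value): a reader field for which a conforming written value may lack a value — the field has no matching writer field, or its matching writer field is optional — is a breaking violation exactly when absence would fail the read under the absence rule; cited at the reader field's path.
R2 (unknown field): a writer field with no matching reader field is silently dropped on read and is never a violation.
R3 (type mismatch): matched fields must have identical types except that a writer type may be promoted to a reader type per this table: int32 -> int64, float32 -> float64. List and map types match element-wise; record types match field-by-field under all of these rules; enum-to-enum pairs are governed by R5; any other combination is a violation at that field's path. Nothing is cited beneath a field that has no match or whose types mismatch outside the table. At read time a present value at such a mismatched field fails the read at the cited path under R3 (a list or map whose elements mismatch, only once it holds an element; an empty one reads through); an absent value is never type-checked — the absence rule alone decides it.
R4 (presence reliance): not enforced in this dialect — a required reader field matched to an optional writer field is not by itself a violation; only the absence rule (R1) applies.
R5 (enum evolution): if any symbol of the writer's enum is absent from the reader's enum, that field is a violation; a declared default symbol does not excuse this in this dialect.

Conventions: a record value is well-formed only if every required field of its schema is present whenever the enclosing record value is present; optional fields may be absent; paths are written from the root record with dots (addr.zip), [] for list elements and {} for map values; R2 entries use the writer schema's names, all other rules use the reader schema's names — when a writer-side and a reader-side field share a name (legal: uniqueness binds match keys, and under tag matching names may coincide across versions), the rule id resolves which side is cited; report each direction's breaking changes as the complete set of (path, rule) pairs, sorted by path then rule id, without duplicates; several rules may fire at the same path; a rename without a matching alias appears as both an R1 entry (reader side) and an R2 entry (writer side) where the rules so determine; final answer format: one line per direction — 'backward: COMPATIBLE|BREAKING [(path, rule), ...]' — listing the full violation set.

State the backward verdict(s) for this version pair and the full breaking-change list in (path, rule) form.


backward: BREAKING [(addr, R1), (addr.factor, R1), (addr.verified, R3), (country, R1), (kind, R1), (price, R1), (rating, R1)]

arrows below run writer -> reader for Ticket
checking backward for Ticket: reader v2 against writer v1:
  Color -> Color, writer optional: kind aligns to kind
  list<bool> -> list<bool>, writer required: codes aligns to codes
  Meta -> Meta, writer optional: addr aligns to addr
  float32 -> float32, writer optional: price aligns to price
  float32 -> float32, writer required: height aligns to height
  country: no writer-side match
  float32 -> float32, writer optional: rating aligns to rating
  writer field country has no reader counterpart
  float64 -> float64, writer optional: addr.factor aligns to addr.factor
  bool -> bytes, writer required: addr.verified aligns to addr.verified
  breaking: (addr, R1)
  breaking: (addr.factor, R1)
  breaking: (addr.verified, R3)
  breaking: (country, R1)
  breaking: (kind, R1)
  breaking: (price, R1)
  breaking: (rating, R1)
  backward on Ticket therefore BREAKING (7)
the rest of the Ticket diff is inert for this question:
  field country in record Ticket: tag 8 changed to 36 -> triggers nothing under Ticket's printed rules — same verdict


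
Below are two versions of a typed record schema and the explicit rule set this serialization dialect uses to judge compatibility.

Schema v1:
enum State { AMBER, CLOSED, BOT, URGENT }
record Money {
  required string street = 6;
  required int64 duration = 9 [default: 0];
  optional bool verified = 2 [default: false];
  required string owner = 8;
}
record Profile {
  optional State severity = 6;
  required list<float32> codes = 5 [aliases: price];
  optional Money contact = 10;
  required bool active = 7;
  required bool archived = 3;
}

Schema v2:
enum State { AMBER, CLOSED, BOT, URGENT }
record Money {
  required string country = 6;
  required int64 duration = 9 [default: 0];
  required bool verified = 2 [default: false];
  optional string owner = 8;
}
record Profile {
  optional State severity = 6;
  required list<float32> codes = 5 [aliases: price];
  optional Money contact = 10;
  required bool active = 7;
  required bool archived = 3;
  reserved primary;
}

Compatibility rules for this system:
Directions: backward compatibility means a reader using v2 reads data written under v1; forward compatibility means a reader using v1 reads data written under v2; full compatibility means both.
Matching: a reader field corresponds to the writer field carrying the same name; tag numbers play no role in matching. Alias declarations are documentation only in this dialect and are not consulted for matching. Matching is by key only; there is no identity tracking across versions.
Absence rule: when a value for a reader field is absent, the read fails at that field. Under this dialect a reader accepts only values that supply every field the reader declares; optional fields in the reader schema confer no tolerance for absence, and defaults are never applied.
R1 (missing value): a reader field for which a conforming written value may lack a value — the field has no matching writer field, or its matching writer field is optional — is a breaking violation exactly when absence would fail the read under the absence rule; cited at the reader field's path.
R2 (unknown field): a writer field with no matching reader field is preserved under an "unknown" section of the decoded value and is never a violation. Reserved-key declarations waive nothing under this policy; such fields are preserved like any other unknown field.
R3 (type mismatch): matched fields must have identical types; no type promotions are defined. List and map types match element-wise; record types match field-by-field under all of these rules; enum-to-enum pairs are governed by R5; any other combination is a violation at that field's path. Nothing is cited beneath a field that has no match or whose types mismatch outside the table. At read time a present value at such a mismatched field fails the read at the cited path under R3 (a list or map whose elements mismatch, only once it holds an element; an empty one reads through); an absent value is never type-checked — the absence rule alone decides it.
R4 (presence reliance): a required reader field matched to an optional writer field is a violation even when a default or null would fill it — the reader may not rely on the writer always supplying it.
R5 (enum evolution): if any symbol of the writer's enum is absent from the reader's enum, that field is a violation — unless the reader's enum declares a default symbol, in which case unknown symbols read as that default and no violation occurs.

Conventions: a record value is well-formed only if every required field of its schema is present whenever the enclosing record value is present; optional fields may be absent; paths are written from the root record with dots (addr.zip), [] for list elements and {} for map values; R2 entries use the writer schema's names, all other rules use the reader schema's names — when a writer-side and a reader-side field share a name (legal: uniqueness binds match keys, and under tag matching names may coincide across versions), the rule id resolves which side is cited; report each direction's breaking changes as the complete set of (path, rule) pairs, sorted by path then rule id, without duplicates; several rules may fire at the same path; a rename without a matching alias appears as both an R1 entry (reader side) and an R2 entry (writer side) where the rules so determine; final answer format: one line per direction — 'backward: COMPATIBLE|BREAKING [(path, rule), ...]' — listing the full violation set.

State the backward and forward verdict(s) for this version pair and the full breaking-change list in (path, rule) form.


each type pair in Profile: writer, then reader
backward pass over Profile, reader schema v2, writer schema v1:
  severity <- severity (State -> State, writer optional)
  codes <- codes (list<float32> -> list<float32>, writer required)
  contact <- contact (Money -> Money, writer optional)
  active <- active (bool -> bool, writer required)
  archived <- archived (bool -> bool, writer required)
  contact.country: no writer-side match
  contact.duration <- contact.duration (int64 -> int64, writer required)
  contact.verified <- contact.verified (bool -> bool, writer optional)
  contact.owner <- contact.owner (string -> string, writer required)
  writer contact.street: unknown to reader
  rule R1 violated at contact
  rule R1 violated at contact.country
  rule R1 violated at contact.verified
  rule R4 violated at contact.verified
  rule R1 violated at severity
  => backward: BREAKING (5)
forward pass over Profile, reader schema v1, writer schema v2:
  severity <- severity (State -> State, writer optional)
  codes <- codes (list<float32> -> list<float32>, writer required)
  contact <- contact (Money -> Money, writer optional)
  active <- active (bool -> bool, writer required)
  archived <- archived (bool -> bool, writer required)
  contact.street: no writer-side match
  contact.duration <- contact.duration (int64 -> int64, writer required)
  contact.verified <- contact.verified (bool -> bool, writer required)
  contact.owner <- contact.owner (string -> string, writer optional)
  writer contact.country: unknown to reader
  rule R1 violated at contact
  rule R1 violated at contact.owner
  rule R4 violated at contact.owner
  rule R1 violated at contact.street
  rule R1 violated at severity
  => forward: BREAKING (5)

backward: BREAKING [(contact, R1), (contact.country, R1), (contact.verified, R1), (contact.verified, R4), (severity, R1)]; forward: BREAKING [(contact, R1), (contact.owner, R1), (contact.owner, R4), (contact.street, R1), (severity, R1)]


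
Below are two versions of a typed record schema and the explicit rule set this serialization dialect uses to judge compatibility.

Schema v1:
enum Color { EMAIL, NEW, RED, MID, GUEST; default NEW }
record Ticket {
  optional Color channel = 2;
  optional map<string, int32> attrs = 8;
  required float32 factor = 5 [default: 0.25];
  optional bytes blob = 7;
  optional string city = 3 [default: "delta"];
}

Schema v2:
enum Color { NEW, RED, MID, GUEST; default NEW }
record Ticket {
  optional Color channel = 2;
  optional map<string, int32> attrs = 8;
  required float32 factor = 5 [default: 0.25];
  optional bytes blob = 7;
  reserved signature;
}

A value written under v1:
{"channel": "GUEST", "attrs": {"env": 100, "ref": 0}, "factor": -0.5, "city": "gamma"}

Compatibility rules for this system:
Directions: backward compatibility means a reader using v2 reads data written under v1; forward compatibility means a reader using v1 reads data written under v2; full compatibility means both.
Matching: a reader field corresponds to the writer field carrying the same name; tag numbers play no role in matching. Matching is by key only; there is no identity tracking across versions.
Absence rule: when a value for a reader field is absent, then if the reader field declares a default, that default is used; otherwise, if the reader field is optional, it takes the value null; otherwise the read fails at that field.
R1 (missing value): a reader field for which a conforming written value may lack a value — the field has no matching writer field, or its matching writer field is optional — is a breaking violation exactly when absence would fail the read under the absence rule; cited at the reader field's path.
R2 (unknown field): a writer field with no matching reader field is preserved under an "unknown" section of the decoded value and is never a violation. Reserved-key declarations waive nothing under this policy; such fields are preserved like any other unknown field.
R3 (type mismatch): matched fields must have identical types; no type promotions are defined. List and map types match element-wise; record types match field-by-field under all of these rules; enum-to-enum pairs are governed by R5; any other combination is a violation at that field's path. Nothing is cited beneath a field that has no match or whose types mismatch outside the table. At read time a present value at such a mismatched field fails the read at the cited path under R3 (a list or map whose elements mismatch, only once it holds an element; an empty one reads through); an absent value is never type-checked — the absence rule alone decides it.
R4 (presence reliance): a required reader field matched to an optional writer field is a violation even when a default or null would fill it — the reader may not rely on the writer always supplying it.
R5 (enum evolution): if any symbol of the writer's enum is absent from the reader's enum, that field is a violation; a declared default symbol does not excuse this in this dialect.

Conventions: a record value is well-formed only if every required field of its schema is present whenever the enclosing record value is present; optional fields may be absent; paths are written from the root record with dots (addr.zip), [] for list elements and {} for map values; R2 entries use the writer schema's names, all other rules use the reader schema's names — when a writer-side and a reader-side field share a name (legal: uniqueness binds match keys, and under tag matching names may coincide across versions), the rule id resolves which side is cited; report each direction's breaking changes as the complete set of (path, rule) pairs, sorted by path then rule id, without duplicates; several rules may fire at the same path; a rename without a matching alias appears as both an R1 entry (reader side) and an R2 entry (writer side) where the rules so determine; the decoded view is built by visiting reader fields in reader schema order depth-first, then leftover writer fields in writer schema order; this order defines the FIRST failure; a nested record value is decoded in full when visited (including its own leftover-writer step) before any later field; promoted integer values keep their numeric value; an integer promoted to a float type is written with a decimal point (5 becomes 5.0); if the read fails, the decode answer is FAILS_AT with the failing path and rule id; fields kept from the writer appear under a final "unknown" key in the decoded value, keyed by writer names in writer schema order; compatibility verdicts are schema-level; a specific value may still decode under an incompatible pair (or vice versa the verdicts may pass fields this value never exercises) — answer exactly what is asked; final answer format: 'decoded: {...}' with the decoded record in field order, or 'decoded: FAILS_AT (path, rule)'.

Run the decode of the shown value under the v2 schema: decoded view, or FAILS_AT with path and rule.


the writer's type comes first in each Ticket pair
decoding the Ticket value with the v2 reader:
  channel := "GUEST"
  attrs := {"env": 100, "ref": 0}
  factor := -0.5
  blob := null (not supplied -> null)
  writer city: kept under "unknown"
  => decoded: {"channel": "GUEST", "attrs": {"env": 100, "ref": 0}, "factor": -0.5, "blob": null, "unknown": {"city": "gamma"}}
checking off the Ticket differences that do not matter here:
  enum Color (field channel in record Ticket): symbol EMAIL removed -> matters for Ticket compatibility verdicts, not for this value's decode

decoded: {"channel": "GUEST", "attrs": {"env": 100, "ref": 0}, "factor": -0.5, "blob": null, "unknown": {"city": "gamma"}}


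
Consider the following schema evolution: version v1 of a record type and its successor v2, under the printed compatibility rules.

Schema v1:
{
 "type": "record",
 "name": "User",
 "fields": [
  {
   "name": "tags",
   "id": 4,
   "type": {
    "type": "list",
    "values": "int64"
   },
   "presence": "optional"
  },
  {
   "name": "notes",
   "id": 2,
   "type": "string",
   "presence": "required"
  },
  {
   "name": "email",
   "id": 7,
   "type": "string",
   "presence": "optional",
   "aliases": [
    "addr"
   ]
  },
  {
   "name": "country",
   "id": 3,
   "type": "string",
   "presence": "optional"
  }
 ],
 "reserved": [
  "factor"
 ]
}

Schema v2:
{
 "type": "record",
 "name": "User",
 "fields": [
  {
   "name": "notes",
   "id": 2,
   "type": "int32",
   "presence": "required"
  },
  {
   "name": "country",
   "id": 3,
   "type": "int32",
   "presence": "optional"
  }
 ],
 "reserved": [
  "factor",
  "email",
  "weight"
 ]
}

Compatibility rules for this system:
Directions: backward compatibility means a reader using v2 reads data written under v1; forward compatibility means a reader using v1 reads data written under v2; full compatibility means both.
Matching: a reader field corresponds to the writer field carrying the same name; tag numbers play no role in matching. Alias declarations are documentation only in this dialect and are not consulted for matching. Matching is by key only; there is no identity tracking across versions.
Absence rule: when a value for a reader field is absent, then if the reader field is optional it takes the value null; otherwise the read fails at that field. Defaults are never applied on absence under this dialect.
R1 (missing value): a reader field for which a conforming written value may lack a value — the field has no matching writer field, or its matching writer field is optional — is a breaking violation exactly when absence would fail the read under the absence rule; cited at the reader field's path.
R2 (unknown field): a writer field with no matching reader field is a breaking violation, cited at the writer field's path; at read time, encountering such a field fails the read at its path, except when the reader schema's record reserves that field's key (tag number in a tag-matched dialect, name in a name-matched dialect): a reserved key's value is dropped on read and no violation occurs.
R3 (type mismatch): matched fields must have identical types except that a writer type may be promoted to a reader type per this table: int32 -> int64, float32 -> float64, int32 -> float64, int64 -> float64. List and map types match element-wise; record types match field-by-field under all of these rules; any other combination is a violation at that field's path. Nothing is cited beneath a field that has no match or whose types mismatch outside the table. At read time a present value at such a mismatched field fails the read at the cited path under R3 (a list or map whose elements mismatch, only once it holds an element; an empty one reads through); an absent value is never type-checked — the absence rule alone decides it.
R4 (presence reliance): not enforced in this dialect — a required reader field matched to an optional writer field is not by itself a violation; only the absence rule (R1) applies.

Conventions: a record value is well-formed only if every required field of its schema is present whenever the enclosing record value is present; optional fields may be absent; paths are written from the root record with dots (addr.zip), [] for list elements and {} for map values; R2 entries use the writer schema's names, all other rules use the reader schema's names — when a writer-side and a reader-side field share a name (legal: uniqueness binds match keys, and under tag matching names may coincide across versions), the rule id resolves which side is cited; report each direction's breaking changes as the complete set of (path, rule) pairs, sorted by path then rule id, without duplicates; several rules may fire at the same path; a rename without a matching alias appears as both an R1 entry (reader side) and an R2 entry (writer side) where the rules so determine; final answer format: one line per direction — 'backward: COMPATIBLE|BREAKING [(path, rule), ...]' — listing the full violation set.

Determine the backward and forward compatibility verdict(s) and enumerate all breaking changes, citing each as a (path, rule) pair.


backward: BREAKING [(country, R3), (notes, R3), (tags, R2)]; forward: BREAKING [(country, R3), (notes, R3)]

the writer's type comes first in each User pair
backward pass over User, reader schema v2, writer schema v1:
  string -> int32, writer required: notes aligns to notes
  string -> int32, writer optional: country aligns to country
  writer tags: unknown to reader
  writer email: unknown to reader
  breaking: (country, R3)
  breaking: (notes, R3)
  breaking: (tags, R2)
  => backward: BREAKING (3)
forward pass over User, reader schema v1, writer schema v2:
  tags has no writer counterpart
  int32 -> string, writer required: notes aligns to notes
  email has no writer counterpart
  int32 -> string, writer optional: country aligns to country
  breaking: (country, R3)
  breaking: (notes, R3)
  => forward: BREAKING (2)
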